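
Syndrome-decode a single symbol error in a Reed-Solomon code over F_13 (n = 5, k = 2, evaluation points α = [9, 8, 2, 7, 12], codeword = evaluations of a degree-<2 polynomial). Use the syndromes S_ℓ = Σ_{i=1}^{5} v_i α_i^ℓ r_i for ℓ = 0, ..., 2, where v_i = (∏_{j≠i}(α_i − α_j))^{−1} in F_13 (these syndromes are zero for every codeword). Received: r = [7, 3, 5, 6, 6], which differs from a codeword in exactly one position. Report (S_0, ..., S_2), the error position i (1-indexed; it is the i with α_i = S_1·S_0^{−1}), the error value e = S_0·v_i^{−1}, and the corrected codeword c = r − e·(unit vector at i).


S = (10, 5, 9), error at position 4, error magnitude e = 7, c = [7, 3, 5, 12, 6].

Step 1: column multipliers v_i = (∏_{j≠i}(α_i − α_j))^{−1} mod 13.
  i = 1 (α = 9): (9−8)(9−2)(9−7)(9−12) = 1·7·2·(−3) = −42 ≡ 10, so v_1 = 10^{−1} = 4 (mod 13).
  i = 2 (α = 8): (8−9)(8−2)(8−7)(8−12) = (−1)·6·1·(−4) = 24 ≡ 11, so v_2 = 11^{−1} = 6 (mod 13).
  i = 3 (α = 2): (2−9)(2−8)(2−7)(2−12) = (−7)·(−6)·(−5)·(−10) = 2100 ≡ 7, so v_3 = 7^{−1} = 2 (mod 13).
  i = 4 (α = 7): (7−9)(7−8)(7−2)(7−12) = (−2)·(−1)·5·(−5) = −50 ≡ 2, so v_4 = 2^{−1} = 7 (mod 13).
  i = 5 (α = 12): (12−9)(12−8)(12−2)(12−7) = 3·4·10·5 = 600 ≡ 2, so v_5 = 2^{−1} = 7 (mod 13).
  v = [4, 6, 2, 7, 7].
Step 2: syndromes of r = [7, 3, 5, 6, 6] (all sums mod 13).
  S_0 = Σ v_i r_i = 4·7 + 6·3 + 2·5 + 7·6 + 7·6 = 140 ≡ 10.
  S_1 = Σ v_i α_i r_i = 4·9·7 + 6·8·3 + 2·2·5 + 7·7·6 + 7·12·6 = 1214 ≡ 5.
  α_i^2 mod 13 = [3, 12, 4, 10, 1].
  S_2 = Σ v_i α_i^2 r_i = 4·3·7 + 6·12·3 + 2·4·5 + 7·10·6 + 7·1·6 = 802 ≡ 9.
  S = (10, 5, 9) ≠ 0, so r is not a codeword (an error is present).
Step 3: locate the error. For a single error e at position i, S_ℓ = v_i·e·α_i^ℓ, so α_err = S_1/S_0.
  S_0^{−1} = 10^{−1} = 4 (mod 13), so α_err = 5·4 = 20 ≡ 7 = α_4. Error position i = 4.
  Consistency check: S_2/S_1 = 9·8 = 72 ≡ 7 = α_err ✓ (single-error assumption holds).
Step 4: error magnitude e = S_0/v_4 = S_0·∏_{j≠4}(α_4 − α_j) = 10·2 = 20 ≡ 7 (mod 13).
Step 5: correct position 4: c_4 = r_4 − e = 6 − 7 ≡ 12 (mod 13). Hence c = [7, 3, 5, 12, 6].
  Check: interpolating c through the α_i gives m(x) = 10 + 4·x (degree < 2) with m(α_i) = c_i for every i, so c is indeed a codeword.


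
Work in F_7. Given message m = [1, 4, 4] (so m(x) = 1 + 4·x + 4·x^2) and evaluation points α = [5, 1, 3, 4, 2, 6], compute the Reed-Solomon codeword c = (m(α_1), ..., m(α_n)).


c = [2, 2, 0, 4, 4, 1]

Message polynomial: m(x) = 1 + 4·x + 4·x^2 (mod 7).
For each evaluation point α_i, compute m(α_i) mod 7:
  α_1 = 5: Horner steps 4 → 3 → 2, so m(5) = 2.
  α_2 = 1: Horner steps 4 → 1 → 2, so m(1) = 2.
  α_3 = 3: Horner steps 4 → 2 → 0, so m(3) = 0.
  α_4 = 4: Horner steps 4 → 6 → 4, so m(4) = 4.
  α_5 = 2: Horner steps 4 → 5 → 4, so m(2) = 4.
  α_6 = 6: Horner steps 4 → 0 → 1, so m(6) = 1.
Codeword c = [2, 2, 0, 4, 4, 1] ∈ F_7^6.


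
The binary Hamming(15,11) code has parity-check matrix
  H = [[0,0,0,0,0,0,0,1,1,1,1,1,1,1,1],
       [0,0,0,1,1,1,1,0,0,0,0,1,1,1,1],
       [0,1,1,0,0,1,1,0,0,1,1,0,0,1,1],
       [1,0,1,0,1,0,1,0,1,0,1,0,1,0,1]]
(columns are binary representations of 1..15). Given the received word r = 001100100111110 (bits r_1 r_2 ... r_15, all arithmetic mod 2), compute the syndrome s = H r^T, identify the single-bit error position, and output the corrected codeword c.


s = (1, 1, 1, 0)^T, error position = 14, corrected codeword c = 001100100111100

Compute s = H r^T mod 2 one row at a time:
  s_1 = 0 + 0 + 1 + 1 + 1 + 1 + 1 + 0 = 5 ≡ 1 (mod 2).
  s_2 = 1 + 0 + 0 + 1 + 1 + 1 + 1 + 0 = 5 ≡ 1 (mod 2).
  s_3 = 0 + 1 + 0 + 1 + 1 + 1 + 1 + 0 = 5 ≡ 1 (mod 2).
  s_4 = 0 + 1 + 0 + 1 + 0 + 1 + 1 + 0 = 4 ≡ 0 (mod 2).
s = (1, 1, 1, 0)^T — this equals column 14 of H (binary 1110), so error is at position 14.
Correct: flip bit 14 of r = 001100100111110 to get c = 001100100111100.


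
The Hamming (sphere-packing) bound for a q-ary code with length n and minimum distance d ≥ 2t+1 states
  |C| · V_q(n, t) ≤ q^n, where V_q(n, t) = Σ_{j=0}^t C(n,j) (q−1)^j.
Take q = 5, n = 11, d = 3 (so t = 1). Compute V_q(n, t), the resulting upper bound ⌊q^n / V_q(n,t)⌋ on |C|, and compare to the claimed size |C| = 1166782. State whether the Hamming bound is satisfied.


V_q(n, t) = 45, q^n = 48828125, Hamming bound = 1085069, |C| = 1166782 > bound (violated).

Step 1: Compute V_q(n, t) = Σ_{j=0}^1 C(n, j) (q−1)^j.
  j = 0: C(11,0)·(4)^0 = 1·1 = 1.
  j = 1: C(11,1)·(4)^1 = 11·4 = 44.
  V_q(n, t) = 1 + 44 = 45.
Step 2: q^n = 5^11 = 48828125.
Step 3: Hamming bound ⌊q^n / V_q(n,t)⌋ = ⌊48828125/45⌋ = 1085069.
Step 4: Compare |C| = 1166782 to 1085069: violated.
The claimed |C| lies above the Hamming bound, so no 5-ary code of length 11 with d ≥ 3 can have 1166782 codewords.


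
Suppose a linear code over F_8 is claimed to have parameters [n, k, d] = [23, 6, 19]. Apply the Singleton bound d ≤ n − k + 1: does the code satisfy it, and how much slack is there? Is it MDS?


Singleton RHS = n − k + 1 = 18, slack = -1, bound violated (no such code; not MDS).

Singleton bound: d ≤ n − k + 1.
Here n = 23, k = 6, so n − k + 1 = 18.
Given d = 19, check d ≤ 18: NO.
Slack = (n − k + 1) − d = -1.
The slack is negative: d = 19 exceeds n − k + 1 = 18 by 1, so the Singleton bound is violated and no linear [23, 6, 19]_8 code can exist. In particular it is not MDS (MDS requires d = n − k + 1 exactly).
Description: the claimed parameters are [23, 6, 19]_8; such a code would be impossible (violates the Singleton bound).


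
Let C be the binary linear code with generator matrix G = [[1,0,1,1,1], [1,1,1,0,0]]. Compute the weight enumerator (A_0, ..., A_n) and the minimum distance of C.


Weight distribution: A_0 = 1, A_3 = 2, A_4 = 1. Minimum distance d = 3.

Enumerate all 2^2 = 4 messages m ∈ F_2^2.
For each, compute codeword c = mG in F_2^5, then tally its weight.
  m = 00 → c = 00000, weight = 0.
  m = 10 → c = 10111, weight = 4.
  m = 01 → c = 11100, weight = 3.
  m = 11 → c = 01011, weight = 3.
Tally weights:
  weight 0: 1 codewords.
  weight 3: 2 codewords.
  weight 4: 1 codewords.
Minimum distance d = smallest w > 0 with A_w > 0 = 3.
Sanity: Σ A_w = 4 = 2^2 = 4 ✓.


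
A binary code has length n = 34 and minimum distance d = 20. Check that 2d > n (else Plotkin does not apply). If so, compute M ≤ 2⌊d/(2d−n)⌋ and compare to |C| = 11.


Plotkin bound M ≤ 6; given |C| = 11 > bound (violated).

Check applicability: 2d = 40, n = 34.
2d − n = 6 > 0, so Plotkin applies.
Compute d/(2d−n) = 20/6 ≈ 3.3333.
⌊d/(2d−n)⌋ = 3.
Plotkin bound: M ≤ 2·3 = 6.
Given |C| = 11, check: VIOLATED.
This |C| is above the Plotkin bound, so no binary code with n = 34, d = 20 and 11 codewords exists.


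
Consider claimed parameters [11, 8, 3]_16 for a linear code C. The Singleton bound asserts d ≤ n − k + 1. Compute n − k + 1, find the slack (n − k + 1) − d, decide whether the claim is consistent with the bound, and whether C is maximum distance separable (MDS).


Singleton RHS = n − k + 1 = 4, slack = 1, bound satisfied, not MDS.

Singleton bound: d ≤ n − k + 1.
Here n = 11, k = 8, so n − k + 1 = 4.
Given d = 3, check d ≤ 4: YES.
Slack = (n − k + 1) − d = 1.
The code is NOT MDS (slack = 1 > 0).
Description: the claimed parameters are [11, 8, 3]_16; such a code would be non-MDS.


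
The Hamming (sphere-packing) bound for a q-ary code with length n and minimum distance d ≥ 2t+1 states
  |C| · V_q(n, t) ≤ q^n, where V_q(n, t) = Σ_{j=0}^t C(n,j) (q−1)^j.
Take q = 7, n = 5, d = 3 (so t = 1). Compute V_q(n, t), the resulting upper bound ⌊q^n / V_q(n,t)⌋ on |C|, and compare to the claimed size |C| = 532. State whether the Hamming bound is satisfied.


V_q(n, t) = 31, q^n = 16807, Hamming bound = 542, |C| = 532 ≤ bound (satisfied).

Step 1: Compute V_q(n, t) = Σ_{j=0}^1 C(n, j) (q−1)^j.
  j = 0: C(5,0)·(6)^0 = 1·1 = 1.
  j = 1: C(5,1)·(6)^1 = 5·6 = 30.
  V_q(n, t) = 1 + 30 = 31.
Step 2: q^n = 7^5 = 16807.
Step 3: Hamming bound ⌊q^n / V_q(n,t)⌋ = ⌊16807/31⌋ = 542.
Step 4: Compare |C| = 532 to 542: satisfied.
The claimed |C| lies below the Hamming bound.


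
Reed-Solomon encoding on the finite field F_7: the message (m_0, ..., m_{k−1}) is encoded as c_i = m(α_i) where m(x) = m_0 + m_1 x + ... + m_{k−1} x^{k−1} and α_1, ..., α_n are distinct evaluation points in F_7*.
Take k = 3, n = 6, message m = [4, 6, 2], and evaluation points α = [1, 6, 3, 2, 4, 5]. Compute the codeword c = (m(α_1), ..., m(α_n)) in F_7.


c = [5, 0, 5, 3, 4, 0]

Message polynomial: m(x) = 4 + 6·x + 2·x^2 (mod 7).
For each evaluation point α_i, compute m(α_i) mod 7:
  α_1 = 1: Horner steps 2 → 1 → 5, so m(1) = 5.
  α_2 = 6: Horner steps 2 → 4 → 0, so m(6) = 0.
  α_3 = 3: Horner steps 2 → 5 → 5, so m(3) = 5.
  α_4 = 2: Horner steps 2 → 3 → 3, so m(2) = 3.
  α_5 = 4: Horner steps 2 → 0 → 4, so m(4) = 4.
  α_6 = 5: Horner steps 2 → 2 → 0, so m(5) = 0.
Codeword c = [5, 0, 5, 3, 4, 0] ∈ F_7^6.


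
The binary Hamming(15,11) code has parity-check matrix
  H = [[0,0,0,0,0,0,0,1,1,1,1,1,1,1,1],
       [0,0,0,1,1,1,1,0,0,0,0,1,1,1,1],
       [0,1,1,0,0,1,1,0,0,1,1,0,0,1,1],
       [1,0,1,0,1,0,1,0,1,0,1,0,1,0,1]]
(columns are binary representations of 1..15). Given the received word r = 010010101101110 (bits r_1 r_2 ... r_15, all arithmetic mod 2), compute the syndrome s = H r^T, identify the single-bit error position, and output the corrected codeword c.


s = (1, 1, 0, 0)^T, error position = 12, corrected codeword c = 010010101100110

Compute s = H r^T mod 2 one row at a time:
  s_1 = 0 + 1 + 1 + 0 + 1 + 1 + 1 + 0 = 5 ≡ 1 (mod 2).
  s_2 = 0 + 1 + 0 + 1 + 1 + 1 + 1 + 0 = 5 ≡ 1 (mod 2).
  s_3 = 1 + 0 + 0 + 1 + 1 + 0 + 1 + 0 = 4 ≡ 0 (mod 2).
  s_4 = 0 + 0 + 1 + 1 + 1 + 0 + 1 + 0 = 4 ≡ 0 (mod 2).
s = (1, 1, 0, 0)^T — this equals column 12 of H (binary 1100), so error is at position 12.
Correct: flip bit 12 of r = 010010101101110 to get c = 010010101100110.


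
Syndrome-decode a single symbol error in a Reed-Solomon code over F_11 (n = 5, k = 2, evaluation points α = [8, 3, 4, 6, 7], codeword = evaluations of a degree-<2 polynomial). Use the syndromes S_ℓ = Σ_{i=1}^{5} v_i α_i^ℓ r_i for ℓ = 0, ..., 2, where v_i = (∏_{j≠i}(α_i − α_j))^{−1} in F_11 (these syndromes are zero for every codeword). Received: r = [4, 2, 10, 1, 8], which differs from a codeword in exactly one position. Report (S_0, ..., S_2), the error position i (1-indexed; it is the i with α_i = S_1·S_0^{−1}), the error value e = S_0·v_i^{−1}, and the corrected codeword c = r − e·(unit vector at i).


S = (5, 9, 3), error at position 3, error magnitude e = 1, c = [4, 2, 9, 1, 8].

Step 1: column multipliers v_i = (∏_{j≠i}(α_i − α_j))^{−1} mod 11.
  i = 1 (α = 8): (8−3)(8−4)(8−6)(8−7) = 5·4·2·1 = 40 ≡ 7, so v_1 = 7^{−1} = 8 (mod 11).
  i = 2 (α = 3): (3−8)(3−4)(3−6)(3−7) = (−5)·(−1)·(−3)·(−4) = 60 ≡ 5, so v_2 = 5^{−1} = 9 (mod 11).
  i = 3 (α = 4): (4−8)(4−3)(4−6)(4−7) = (−4)·1·(−2)·(−3) = −24 ≡ 9, so v_3 = 9^{−1} = 5 (mod 11).
  i = 4 (α = 6): (6−8)(6−3)(6−4)(6−7) = (−2)·3·2·(−1) = 12 ≡ 1, so v_4 = 1^{−1} = 1 (mod 11).
  i = 5 (α = 7): (7−8)(7−3)(7−4)(7−6) = (−1)·4·3·1 = −12 ≡ 10, so v_5 = 10^{−1} = 10 (mod 11).
  v = [8, 9, 5, 1, 10].
Step 2: syndromes of r = [4, 2, 10, 1, 8] (all sums mod 11).
  S_0 = Σ v_i r_i = 8·4 + 9·2 + 5·10 + 1·1 + 10·8 = 181 ≡ 5.
  S_1 = Σ v_i α_i r_i = 8·8·4 + 9·3·2 + 5·4·10 + 1·6·1 + 10·7·8 = 1076 ≡ 9.
  α_i^2 mod 11 = [9, 9, 5, 3, 5].
  S_2 = Σ v_i α_i^2 r_i = 8·9·4 + 9·9·2 + 5·5·10 + 1·3·1 + 10·5·8 = 1103 ≡ 3.
  S = (5, 9, 3) ≠ 0, so r is not a codeword (an error is present).
Step 3: locate the error. For a single error e at position i, S_ℓ = v_i·e·α_i^ℓ, so α_err = S_1/S_0.
  S_0^{−1} = 5^{−1} = 9 (mod 11), so α_err = 9·9 = 81 ≡ 4 = α_3. Error position i = 3.
  Consistency check: S_2/S_1 = 3·5 = 15 ≡ 4 = α_err ✓ (single-error assumption holds).
Step 4: error magnitude e = S_0/v_3 = S_0·∏_{j≠3}(α_3 − α_j) = 5·9 = 45 ≡ 1 (mod 11).
Step 5: correct position 3: c_3 = r_3 − e = 10 − 1 ≡ 9 (mod 11). Hence c = [4, 2, 9, 1, 8].
  Check: interpolating c through the α_i gives m(x) = 3 + 7·x (degree < 2) with m(α_i) = c_i for every i, so c is indeed a codeword.


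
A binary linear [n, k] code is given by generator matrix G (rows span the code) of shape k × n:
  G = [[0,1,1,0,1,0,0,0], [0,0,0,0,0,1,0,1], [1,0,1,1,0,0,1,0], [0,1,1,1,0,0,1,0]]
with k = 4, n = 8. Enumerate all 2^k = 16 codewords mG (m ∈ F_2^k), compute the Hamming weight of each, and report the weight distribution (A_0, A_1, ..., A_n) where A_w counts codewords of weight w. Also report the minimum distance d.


Weight distribution: A_0 = 1, A_2 = 2, A_3 = 3, A_4 = 3, A_5 = 4, A_6 = 2, A_7 = 1. Minimum distance d = 2.

Enumerate all 2^4 = 16 messages m ∈ F_2^4.
For each, compute codeword c = mG in F_2^8, then tally its weight.
  m = 0000 → c = 00000000, weight = 0.
  m = 1000 → c = 01101000, weight = 3.
  m = 0100 → c = 00000101, weight = 2.
  m = 1100 → c = 01101101, weight = 5.
  m = 0010 → c = 10110010, weight = 4.
  m = 1010 → c = 11011010, weight = 5.
  m = 0110 → c = 10110111, weight = 6.
  m = 1110 → c = 11011111, weight = 7.
  m = 0001 → c = 01110010, weight = 4.
  m = 1001 → c = 00011010, weight = 3.
  m = 0101 → c = 01110111, weight = 6.
  m = 1101 → c = 00011111, weight = 5.
  m = 0011 → c = 11000000, weight = 2.
  m = 1011 → c = 10101000, weight = 3.
  m = 0111 → c = 11000101, weight = 4.
  m = 1111 → c = 10101101, weight = 5.
Tally weights:
  weight 0: 1 codewords.
  weight 2: 2 codewords.
  weight 3: 3 codewords.
  weight 4: 3 codewords.
  weight 5: 4 codewords.
  weight 6: 2 codewords.
  weight 7: 1 codewords.
Minimum distance d = smallest w > 0 with A_w > 0 = 2.
Sanity: Σ A_w = 16 = 2^4 = 16 ✓.


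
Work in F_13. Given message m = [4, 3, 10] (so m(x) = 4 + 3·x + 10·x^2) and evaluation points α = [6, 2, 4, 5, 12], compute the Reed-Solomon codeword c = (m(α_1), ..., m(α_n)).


c = [5, 11, 7, 9, 11]

Message polynomial: m(x) = 4 + 3·x + 10·x^2 (mod 13).
For each evaluation point α_i, compute m(α_i) mod 13:
  α_1 = 6: Horner steps 10 → 11 → 5, so m(6) = 5.
  α_2 = 2: Horner steps 10 → 10 → 11, so m(2) = 11.
  α_3 = 4: Horner steps 10 → 4 → 7, so m(4) = 7.
  α_4 = 5: Horner steps 10 → 1 → 9, so m(5) = 9.
  α_5 = 12: Horner steps 10 → 6 → 11, so m(12) = 11.
Codeword c = [5, 11, 7, 9, 11] ∈ F_13^5.


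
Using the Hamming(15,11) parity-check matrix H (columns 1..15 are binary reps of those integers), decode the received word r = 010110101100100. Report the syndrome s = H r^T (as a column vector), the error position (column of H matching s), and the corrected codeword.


s = (1, 0, 1, 0)^T, error position = 10, corrected codeword c = 010110101000100

Compute s = H r^T mod 2 one row at a time:
  s_1 = 0 + 1 + 1 + 0 + 0 + 1 + 0 + 0 = 3 ≡ 1 (mod 2).
  s_2 = 1 + 1 + 0 + 1 + 0 + 1 + 0 + 0 = 4 ≡ 0 (mod 2).
  s_3 = 1 + 0 + 0 + 1 + 1 + 0 + 0 + 0 = 3 ≡ 1 (mod 2).
  s_4 = 0 + 0 + 1 + 1 + 1 + 0 + 1 + 0 = 4 ≡ 0 (mod 2).
s = (1, 0, 1, 0)^T — this equals column 10 of H (binary 1010), so error is at position 10.
Correct: flip bit 10 of r = 010110101100100 to get c = 010110101000100.


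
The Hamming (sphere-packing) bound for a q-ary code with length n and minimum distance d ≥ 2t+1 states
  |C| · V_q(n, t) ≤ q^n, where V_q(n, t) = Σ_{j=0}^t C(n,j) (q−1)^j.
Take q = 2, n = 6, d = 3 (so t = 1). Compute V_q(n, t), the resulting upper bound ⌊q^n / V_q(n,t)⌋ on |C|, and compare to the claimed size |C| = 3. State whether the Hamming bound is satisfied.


V_q(n, t) = 7, q^n = 64, Hamming bound = 9, |C| = 3 ≤ bound (satisfied).

Step 1: Compute V_q(n, t) = Σ_{j=0}^1 C(n, j) (q−1)^j.
  j = 0: C(6,0)·(1)^0 = 1·1 = 1.
  j = 1: C(6,1)·(1)^1 = 6·1 = 6.
  V_q(n, t) = 1 + 6 = 7.
Step 2: q^n = 2^6 = 64.
Step 3: Hamming bound ⌊q^n / V_q(n,t)⌋ = ⌊64/7⌋ = 9.
Step 4: Compare |C| = 3 to 9: satisfied.
The claimed |C| lies below the Hamming bound.


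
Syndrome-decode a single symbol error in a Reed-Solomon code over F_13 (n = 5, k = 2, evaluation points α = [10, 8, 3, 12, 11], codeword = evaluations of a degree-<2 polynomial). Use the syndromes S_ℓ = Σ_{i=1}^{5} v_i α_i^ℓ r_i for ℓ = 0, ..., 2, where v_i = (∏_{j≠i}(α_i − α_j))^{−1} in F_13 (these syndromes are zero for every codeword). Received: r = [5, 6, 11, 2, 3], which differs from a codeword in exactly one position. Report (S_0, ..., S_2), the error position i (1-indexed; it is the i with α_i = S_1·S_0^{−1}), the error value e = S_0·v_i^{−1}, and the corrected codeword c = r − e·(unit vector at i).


S = (7, 5, 11), error at position 1, error magnitude e = 1, c = [4, 6, 11, 2, 3].

Step 1: column multipliers v_i = (∏_{j≠i}(α_i − α_j))^{−1} mod 13.
  i = 1 (α = 10): (10−8)(10−3)(10−12)(10−11) = 2·7·(−2)·(−1) = 28 ≡ 2, so v_1 = 2^{−1} = 7 (mod 13).
  i = 2 (α = 8): (8−10)(8−3)(8−12)(8−11) = (−2)·5·(−4)·(−3) = −120 ≡ 10, so v_2 = 10^{−1} = 4 (mod 13).
  i = 3 (α = 3): (3−10)(3−8)(3−12)(3−11) = (−7)·(−5)·(−9)·(−8) = 2520 ≡ 11, so v_3 = 11^{−1} = 6 (mod 13).
  i = 4 (α = 12): (12−10)(12−8)(12−3)(12−11) = 2·4·9·1 = 72 ≡ 7, so v_4 = 7^{−1} = 2 (mod 13).
  i = 5 (α = 11): (11−10)(11−8)(11−3)(11−12) = 1·3·8·(−1) = −24 ≡ 2, so v_5 = 2^{−1} = 7 (mod 13).
  v = [7, 4, 6, 2, 7].
Step 2: syndromes of r = [5, 6, 11, 2, 3] (all sums mod 13).
  S_0 = Σ v_i r_i = 7·5 + 4·6 + 6·11 + 2·2 + 7·3 = 150 ≡ 7.
  S_1 = Σ v_i α_i r_i = 7·10·5 + 4·8·6 + 6·3·11 + 2·12·2 + 7·11·3 = 1019 ≡ 5.
  α_i^2 mod 13 = [9, 12, 9, 1, 4].
  S_2 = Σ v_i α_i^2 r_i = 7·9·5 + 4·12·6 + 6·9·11 + 2·1·2 + 7·4·3 = 1285 ≡ 11.
  S = (7, 5, 11) ≠ 0, so r is not a codeword (an error is present).
Step 3: locate the error. For a single error e at position i, S_ℓ = v_i·e·α_i^ℓ, so α_err = S_1/S_0.
  S_0^{−1} = 7^{−1} = 2 (mod 13), so α_err = 5·2 = 10 ≡ 10 = α_1. Error position i = 1.
  Consistency check: S_2/S_1 = 11·8 = 88 ≡ 10 = α_err ✓ (single-error assumption holds).
Step 4: error magnitude e = S_0/v_1 = S_0·∏_{j≠1}(α_1 − α_j) = 7·2 = 14 ≡ 1 (mod 13).
Step 5: correct position 1: c_1 = r_1 − e = 5 − 1 ≡ 4 (mod 13). Hence c = [4, 6, 11, 2, 3].
  Check: interpolating c through the α_i gives m(x) = 1 + 12·x (degree < 2) with m(α_i) = c_i for every i, so c is indeed a codeword.


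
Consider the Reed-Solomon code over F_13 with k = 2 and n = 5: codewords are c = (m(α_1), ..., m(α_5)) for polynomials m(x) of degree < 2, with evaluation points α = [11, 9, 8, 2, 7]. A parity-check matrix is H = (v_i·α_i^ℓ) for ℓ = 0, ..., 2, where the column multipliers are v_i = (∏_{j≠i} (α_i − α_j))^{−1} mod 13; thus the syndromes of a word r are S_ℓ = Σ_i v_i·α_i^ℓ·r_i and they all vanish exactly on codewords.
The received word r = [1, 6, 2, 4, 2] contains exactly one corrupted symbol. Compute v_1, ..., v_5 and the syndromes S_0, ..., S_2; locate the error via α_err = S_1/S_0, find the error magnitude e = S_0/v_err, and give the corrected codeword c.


S = (9, 11, 12), error at position 5, error magnitude e = 4, c = [1, 6, 2, 4, 11].

Step 1: column multipliers v_i = (∏_{j≠i}(α_i − α_j))^{−1} mod 13.
  i = 1 (α = 11): (11−9)(11−8)(11−2)(11−7) = 2·3·9·4 = 216 ≡ 8, so v_1 = 8^{−1} = 5 (mod 13).
  i = 2 (α = 9): (9−11)(9−8)(9−2)(9−7) = (−2)·1·7·2 = −28 ≡ 11, so v_2 = 11^{−1} = 6 (mod 13).
  i = 3 (α = 8): (8−11)(8−9)(8−2)(8−7) = (−3)·(−1)·6·1 = 18 ≡ 5, so v_3 = 5^{−1} = 8 (mod 13).
  i = 4 (α = 2): (2−11)(2−9)(2−8)(2−7) = (−9)·(−7)·(−6)·(−5) = 1890 ≡ 5, so v_4 = 5^{−1} = 8 (mod 13).
  i = 5 (α = 7): (7−11)(7−9)(7−8)(7−2) = (−4)·(−2)·(−1)·5 = −40 ≡ 12, so v_5 = 12^{−1} = 12 (mod 13).
  v = [5, 6, 8, 8, 12].
Step 2: syndromes of r = [1, 6, 2, 4, 2] (all sums mod 13).
  S_0 = Σ v_i r_i = 5·1 + 6·6 + 8·2 + 8·4 + 12·2 = 113 ≡ 9.
  S_1 = Σ v_i α_i r_i = 5·11·1 + 6·9·6 + 8·8·2 + 8·2·4 + 12·7·2 = 739 ≡ 11.
  α_i^2 mod 13 = [4, 3, 12, 4, 10].
  S_2 = Σ v_i α_i^2 r_i = 5·4·1 + 6·3·6 + 8·12·2 + 8·4·4 + 12·10·2 = 688 ≡ 12.
  S = (9, 11, 12) ≠ 0, so r is not a codeword (an error is present).
Step 3: locate the error. For a single error e at position i, S_ℓ = v_i·e·α_i^ℓ, so α_err = S_1/S_0.
  S_0^{−1} = 9^{−1} = 3 (mod 13), so α_err = 11·3 = 33 ≡ 7 = α_5. Error position i = 5.
  Consistency check: S_2/S_1 = 12·6 = 72 ≡ 7 = α_err ✓ (single-error assumption holds).
Step 4: error magnitude e = S_0/v_5 = S_0·∏_{j≠5}(α_5 − α_j) = 9·12 = 108 ≡ 4 (mod 13).
Step 5: correct position 5: c_5 = r_5 − e = 2 − 4 ≡ 11 (mod 13). Hence c = [1, 6, 2, 4, 11].
  Check: interpolating c through the α_i gives m(x) = 9 + 4·x (degree < 2) with m(α_i) = c_i for every i, so c is indeed a codeword.


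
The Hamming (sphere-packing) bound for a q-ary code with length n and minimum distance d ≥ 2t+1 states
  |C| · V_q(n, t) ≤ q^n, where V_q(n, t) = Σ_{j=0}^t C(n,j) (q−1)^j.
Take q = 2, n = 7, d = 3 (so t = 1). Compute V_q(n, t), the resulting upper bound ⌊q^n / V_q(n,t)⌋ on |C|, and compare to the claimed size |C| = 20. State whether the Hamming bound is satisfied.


V_q(n, t) = 8, q^n = 128, Hamming bound = 16, |C| = 20 > bound (violated).

Step 1: Compute V_q(n, t) = Σ_{j=0}^1 C(n, j) (q−1)^j.
  j = 0: C(7,0)·(1)^0 = 1·1 = 1.
  j = 1: C(7,1)·(1)^1 = 7·1 = 7.
  V_q(n, t) = 1 + 7 = 8.
Step 2: q^n = 2^7 = 128.
Step 3: Hamming bound ⌊q^n / V_q(n,t)⌋ = ⌊128/8⌋ = 16.
Step 4: Compare |C| = 20 to 16: violated.
The claimed |C| lies above the Hamming bound, so no 2-ary code of length 7 with d ≥ 3 can have 20 codewords.


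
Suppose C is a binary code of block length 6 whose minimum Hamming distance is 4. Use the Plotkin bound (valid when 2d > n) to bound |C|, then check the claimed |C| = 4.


Plotkin bound M ≤ 4; given |C| = 4 ≤ bound (satisfied).

Check applicability: 2d = 8, n = 6.
2d − n = 2 > 0, so Plotkin applies.
Compute d/(2d−n) = 4/2 ≈ 2.0000.
⌊d/(2d−n)⌋ = 2.
Plotkin bound: M ≤ 2·2 = 4.
Given |C| = 4, check: satisfied.
This |C| is at the Plotkin bound.


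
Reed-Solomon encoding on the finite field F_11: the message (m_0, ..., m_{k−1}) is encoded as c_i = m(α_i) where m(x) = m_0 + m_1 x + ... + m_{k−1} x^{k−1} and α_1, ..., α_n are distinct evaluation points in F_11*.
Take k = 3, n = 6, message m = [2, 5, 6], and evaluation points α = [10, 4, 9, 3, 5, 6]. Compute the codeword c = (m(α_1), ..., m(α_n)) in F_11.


c = [3, 8, 5, 5, 1, 6]

Message polynomial: m(x) = 2 + 5·x + 6·x^2 (mod 11).
For each evaluation point α_i, compute m(α_i) mod 11:
  α_1 = 10: Horner steps 6 → 10 → 3, so m(10) = 3.
  α_2 = 4: Horner steps 6 → 7 → 8, so m(4) = 8.
  α_3 = 9: Horner steps 6 → 4 → 5, so m(9) = 5.
  α_4 = 3: Horner steps 6 → 1 → 5, so m(3) = 5.
  α_5 = 5: Horner steps 6 → 2 → 1, so m(5) = 1.
  α_6 = 6: Horner steps 6 → 8 → 6, so m(6) = 6.
Codeword c = [3, 8, 5, 5, 1, 6] ∈ F_11^6.


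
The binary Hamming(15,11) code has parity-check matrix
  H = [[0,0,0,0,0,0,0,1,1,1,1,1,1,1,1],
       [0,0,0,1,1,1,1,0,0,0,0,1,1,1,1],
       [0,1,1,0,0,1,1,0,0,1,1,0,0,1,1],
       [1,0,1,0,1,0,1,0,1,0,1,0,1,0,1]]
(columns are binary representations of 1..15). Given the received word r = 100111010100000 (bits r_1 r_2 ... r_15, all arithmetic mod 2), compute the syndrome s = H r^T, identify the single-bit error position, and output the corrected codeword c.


s = (0, 1, 0, 0)^T, error position = 4, corrected codeword c = 100011010100000

Compute s = H r^T mod 2 one row at a time:
  s_1 = 1 + 0 + 1 + 0 + 0 + 0 + 0 + 0 = 2 ≡ 0 (mod 2).
  s_2 = 1 + 1 + 1 + 0 + 0 + 0 + 0 + 0 = 3 ≡ 1 (mod 2).
  s_3 = 0 + 0 + 1 + 0 + 1 + 0 + 0 + 0 = 2 ≡ 0 (mod 2).
  s_4 = 1 + 0 + 1 + 0 + 0 + 0 + 0 + 0 = 2 ≡ 0 (mod 2).
s = (0, 1, 0, 0)^T — this equals column 4 of H (binary 0100), so error is at position 4.
Correct: flip bit 4 of r = 100111010100000 to get c = 100011010100000.


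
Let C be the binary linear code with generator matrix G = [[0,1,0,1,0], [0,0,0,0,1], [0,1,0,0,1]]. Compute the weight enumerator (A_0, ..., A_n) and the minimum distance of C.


Weight distribution: A_0 = 1, A_1 = 3, A_2 = 3, A_3 = 1. Minimum distance d = 1.

Enumerate all 2^3 = 8 messages m ∈ F_2^3.
For each, compute codeword c = mG in F_2^5, then tally its weight.
  m = 000 → c = 00000, weight = 0.
  m = 100 → c = 01010, weight = 2.
  m = 010 → c = 00001, weight = 1.
  m = 110 → c = 01011, weight = 3.
  m = 001 → c = 01001, weight = 2.
  m = 101 → c = 00011, weight = 2.
  m = 011 → c = 01000, weight = 1.
  m = 111 → c = 00010, weight = 1.
Tally weights:
  weight 0: 1 codewords.
  weight 1: 3 codewords.
  weight 2: 3 codewords.
  weight 3: 1 codewords.
Minimum distance d = smallest w > 0 with A_w > 0 = 1.
Sanity: Σ A_w = 8 = 2^3 = 8 ✓.


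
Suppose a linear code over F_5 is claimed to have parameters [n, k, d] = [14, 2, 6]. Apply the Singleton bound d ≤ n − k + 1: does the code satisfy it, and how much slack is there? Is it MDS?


Singleton RHS = n − k + 1 = 13, slack = 7, bound satisfied, not MDS.

Singleton bound: d ≤ n − k + 1.
Here n = 14, k = 2, so n − k + 1 = 13.
Given d = 6, check d ≤ 13: YES.
Slack = (n − k + 1) − d = 7.
The code is NOT MDS (slack = 7 > 0).
Description: the claimed parameters are [14, 2, 6]_5; such a code would be non-MDS.


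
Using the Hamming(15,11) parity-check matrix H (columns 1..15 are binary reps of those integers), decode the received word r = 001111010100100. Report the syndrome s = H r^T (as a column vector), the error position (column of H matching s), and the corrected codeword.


s = (1, 0, 1, 1)^T, error position = 11, corrected codeword c = 001111010110100

Compute s = H r^T mod 2 one row at a time:
  s_1 = 1 + 0 + 1 + 0 + 0 + 1 + 0 + 0 = 3 ≡ 1 (mod 2).
  s_2 = 1 + 1 + 1 + 0 + 0 + 1 + 0 + 0 = 4 ≡ 0 (mod 2).
  s_3 = 0 + 1 + 1 + 0 + 1 + 0 + 0 + 0 = 3 ≡ 1 (mod 2).
  s_4 = 0 + 1 + 1 + 0 + 0 + 0 + 1 + 0 = 3 ≡ 1 (mod 2).
s = (1, 0, 1, 1)^T — this equals column 11 of H (binary 1011), so error is at position 11.
Correct: flip bit 11 of r = 001111010100100 to get c = 001111010110100.


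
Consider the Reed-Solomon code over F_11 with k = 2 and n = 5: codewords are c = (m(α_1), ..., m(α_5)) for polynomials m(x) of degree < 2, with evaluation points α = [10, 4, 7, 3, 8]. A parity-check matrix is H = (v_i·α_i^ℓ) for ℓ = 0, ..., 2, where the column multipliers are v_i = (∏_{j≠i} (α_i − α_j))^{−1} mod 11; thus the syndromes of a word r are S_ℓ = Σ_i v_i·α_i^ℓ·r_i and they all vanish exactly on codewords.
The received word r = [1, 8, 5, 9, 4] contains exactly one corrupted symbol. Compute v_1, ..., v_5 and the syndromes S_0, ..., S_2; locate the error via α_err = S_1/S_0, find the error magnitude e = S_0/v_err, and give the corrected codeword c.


S = (1, 10, 1), error at position 1, error magnitude e = 10, c = [2, 8, 5, 9, 4].

Step 1: column multipliers v_i = (∏_{j≠i}(α_i − α_j))^{−1} mod 11.
  i = 1 (α = 10): (10−4)(10−7)(10−3)(10−8) = 6·3·7·2 = 252 ≡ 10, so v_1 = 10^{−1} = 10 (mod 11).
  i = 2 (α = 4): (4−10)(4−7)(4−3)(4−8) = (−6)·(−3)·1·(−4) = −72 ≡ 5, so v_2 = 5^{−1} = 9 (mod 11).
  i = 3 (α = 7): (7−10)(7−4)(7−3)(7−8) = (−3)·3·4·(−1) = 36 ≡ 3, so v_3 = 3^{−1} = 4 (mod 11).
  i = 4 (α = 3): (3−10)(3−4)(3−7)(3−8) = (−7)·(−1)·(−4)·(−5) = 140 ≡ 8, so v_4 = 8^{−1} = 7 (mod 11).
  i = 5 (α = 8): (8−10)(8−4)(8−7)(8−3) = (−2)·4·1·5 = −40 ≡ 4, so v_5 = 4^{−1} = 3 (mod 11).
  v = [10, 9, 4, 7, 3].
Step 2: syndromes of r = [1, 8, 5, 9, 4] (all sums mod 11).
  S_0 = Σ v_i r_i = 10·1 + 9·8 + 4·5 + 7·9 + 3·4 = 177 ≡ 1.
  S_1 = Σ v_i α_i r_i = 10·10·1 + 9·4·8 + 4·7·5 + 7·3·9 + 3·8·4 = 813 ≡ 10.
  α_i^2 mod 11 = [1, 5, 5, 9, 9].
  S_2 = Σ v_i α_i^2 r_i = 10·1·1 + 9·5·8 + 4·5·5 + 7·9·9 + 3·9·4 = 1145 ≡ 1.
  S = (1, 10, 1) ≠ 0, so r is not a codeword (an error is present).
Step 3: locate the error. For a single error e at position i, S_ℓ = v_i·e·α_i^ℓ, so α_err = S_1/S_0.
  S_0^{−1} = 1^{−1} = 1 (mod 11), so α_err = 10·1 = 10 ≡ 10 = α_1. Error position i = 1.
  Consistency check: S_2/S_1 = 1·10 = 10 ≡ 10 = α_err ✓ (single-error assumption holds).
Step 4: error magnitude e = S_0/v_1 = S_0·∏_{j≠1}(α_1 − α_j) = 1·10 = 10 ≡ 10 (mod 11).
Step 5: correct position 1: c_1 = r_1 − e = 1 − 10 ≡ 2 (mod 11). Hence c = [2, 8, 5, 9, 4].
  Check: interpolating c through the α_i gives m(x) = 1 + 10·x (degree < 2) with m(α_i) = c_i for every i, so c is indeed a codeword.


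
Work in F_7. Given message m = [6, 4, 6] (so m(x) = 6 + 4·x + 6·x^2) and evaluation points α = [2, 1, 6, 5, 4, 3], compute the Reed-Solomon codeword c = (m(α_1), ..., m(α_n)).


c = [3, 2, 1, 1, 6, 2]

Message polynomial: m(x) = 6 + 4·x + 6·x^2 (mod 7).
For each evaluation point α_i, compute m(α_i) mod 7:
  α_1 = 2: Horner steps 6 → 2 → 3, so m(2) = 3.
  α_2 = 1: Horner steps 6 → 3 → 2, so m(1) = 2.
  α_3 = 6: Horner steps 6 → 5 → 1, so m(6) = 1.
  α_4 = 5: Horner steps 6 → 6 → 1, so m(5) = 1.
  α_5 = 4: Horner steps 6 → 0 → 6, so m(4) = 6.
  α_6 = 3: Horner steps 6 → 1 → 2, so m(3) = 2.
Codeword c = [3, 2, 1, 1, 6, 2] ∈ F_7^6.


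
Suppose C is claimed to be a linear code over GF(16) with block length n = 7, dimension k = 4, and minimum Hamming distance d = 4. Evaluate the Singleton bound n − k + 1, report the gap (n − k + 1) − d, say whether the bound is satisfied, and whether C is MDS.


Singleton RHS = n − k + 1 = 4, slack = 0, bound satisfied, MDS.

Singleton bound: d ≤ n − k + 1.
Here n = 7, k = 4, so n − k + 1 = 4.
Given d = 4, check d ≤ 4: YES.
Slack = (n − k + 1) − d = 0.
The code is MDS (slack = 0).
Description: the claimed parameters are [7, 4, 4]_16; such a code would be MDS (meets Singleton bound).


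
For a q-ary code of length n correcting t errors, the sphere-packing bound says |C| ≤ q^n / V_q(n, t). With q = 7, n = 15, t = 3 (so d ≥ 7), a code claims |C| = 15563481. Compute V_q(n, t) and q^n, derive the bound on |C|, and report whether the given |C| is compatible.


V_q(n, t) = 102151, q^n = 4747561509943, Hamming bound = 46475918, |C| = 15563481 ≤ bound (satisfied).

Step 1: Compute V_q(n, t) = Σ_{j=0}^3 C(n, j) (q−1)^j.
  j = 0: C(15,0)·(6)^0 = 1·1 = 1.
  j = 1: C(15,1)·(6)^1 = 15·6 = 90.
  j = 2: C(15,2)·(6)^2 = 105·36 = 3780.
  j = 3: C(15,3)·(6)^3 = 455·216 = 98280.
  V_q(n, t) = 1 + 90 + 3780 + 98280 = 102151.
Step 2: q^n = 7^15 = 4747561509943.
Step 3: Hamming bound ⌊q^n / V_q(n,t)⌋ = ⌊4747561509943/102151⌋ = 46475918.
Step 4: Compare |C| = 15563481 to 46475918: satisfied.
The claimed |C| lies below the Hamming bound.


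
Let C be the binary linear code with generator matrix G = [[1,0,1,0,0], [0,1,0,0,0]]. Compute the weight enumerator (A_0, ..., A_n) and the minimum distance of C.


Weight distribution: A_0 = 1, A_1 = 1, A_2 = 1, A_3 = 1. Minimum distance d = 1.

Enumerate all 2^2 = 4 messages m ∈ F_2^2.
For each, compute codeword c = mG in F_2^5, then tally its weight.
  m = 00 → c = 00000, weight = 0.
  m = 10 → c = 10100, weight = 2.
  m = 01 → c = 01000, weight = 1.
  m = 11 → c = 11100, weight = 3.
Tally weights:
  weight 0: 1 codewords.
  weight 1: 1 codewords.
  weight 2: 1 codewords.
  weight 3: 1 codewords.
Minimum distance d = smallest w > 0 with A_w > 0 = 1.
Sanity: Σ A_w = 4 = 2^2 = 4 ✓.


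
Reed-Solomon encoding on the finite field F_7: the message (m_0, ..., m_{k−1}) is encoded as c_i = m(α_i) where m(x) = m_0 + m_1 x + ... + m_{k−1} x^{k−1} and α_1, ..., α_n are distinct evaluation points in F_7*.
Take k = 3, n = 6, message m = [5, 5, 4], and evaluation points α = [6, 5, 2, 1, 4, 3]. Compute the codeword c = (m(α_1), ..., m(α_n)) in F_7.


c = [4, 4, 3, 0, 5, 0]

Message polynomial: m(x) = 5 + 5·x + 4·x^2 (mod 7).
For each evaluation point α_i, compute m(α_i) mod 7:
  α_1 = 6: Horner steps 4 → 1 → 4, so m(6) = 4.
  α_2 = 5: Horner steps 4 → 4 → 4, so m(5) = 4.
  α_3 = 2: Horner steps 4 → 6 → 3, so m(2) = 3.
  α_4 = 1: Horner steps 4 → 2 → 0, so m(1) = 0.
  α_5 = 4: Horner steps 4 → 0 → 5, so m(4) = 5.
  α_6 = 3: Horner steps 4 → 3 → 0, so m(3) = 0.
Codeword c = [4, 4, 3, 0, 5, 0] ∈ F_7^6.


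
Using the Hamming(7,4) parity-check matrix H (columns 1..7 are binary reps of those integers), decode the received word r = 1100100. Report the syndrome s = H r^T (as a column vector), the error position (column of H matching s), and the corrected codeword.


s = (1, 1, 0)^T, error position = 6, corrected codeword c = 1100110

Compute s = H r^T mod 2 one row at a time:
  s_1 = 0 + 1 + 0 + 0 = 1 ≡ 1 (mod 2).
  s_2 = 1 + 0 + 0 + 0 = 1 ≡ 1 (mod 2).
  s_3 = 1 + 0 + 1 + 0 = 2 ≡ 0 (mod 2).
s = (1, 1, 0)^T — this equals column 6 of H (binary 110), so error is at position 6.
Correct: flip bit 6 of r = 1100100 to get c = 1100110.


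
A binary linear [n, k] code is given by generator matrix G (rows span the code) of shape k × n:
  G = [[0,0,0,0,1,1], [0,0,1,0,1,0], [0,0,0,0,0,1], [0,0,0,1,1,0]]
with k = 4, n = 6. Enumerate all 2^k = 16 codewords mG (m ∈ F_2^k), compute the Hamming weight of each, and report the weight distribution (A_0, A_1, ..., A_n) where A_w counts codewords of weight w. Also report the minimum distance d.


Weight distribution: A_0 = 1, A_1 = 4, A_2 = 6, A_3 = 4, A_4 = 1. Minimum distance d = 1.

Enumerate all 2^4 = 16 messages m ∈ F_2^4.
For each, compute codeword c = mG in F_2^6, then tally its weight.
  m = 0000 → c = 000000, weight = 0.
  m = 1000 → c = 000011, weight = 2.
  m = 0100 → c = 001010, weight = 2.
  m = 1100 → c = 001001, weight = 2.
  m = 0010 → c = 000001, weight = 1.
  m = 1010 → c = 000010, weight = 1.
  m = 0110 → c = 001011, weight = 3.
  m = 1110 → c = 001000, weight = 1.
  m = 0001 → c = 000110, weight = 2.
  m = 1001 → c = 000101, weight = 2.
  m = 0101 → c = 001100, weight = 2.
  m = 1101 → c = 001111, weight = 4.
  m = 0011 → c = 000111, weight = 3.
  m = 1011 → c = 000100, weight = 1.
  m = 0111 → c = 001101, weight = 3.
  m = 1111 → c = 001110, weight = 3.
Tally weights:
  weight 0: 1 codewords.
  weight 1: 4 codewords.
  weight 2: 6 codewords.
  weight 3: 4 codewords.
  weight 4: 1 codewords.
Minimum distance d = smallest w > 0 with A_w > 0 = 1.
Sanity: Σ A_w = 16 = 2^4 = 16 ✓.


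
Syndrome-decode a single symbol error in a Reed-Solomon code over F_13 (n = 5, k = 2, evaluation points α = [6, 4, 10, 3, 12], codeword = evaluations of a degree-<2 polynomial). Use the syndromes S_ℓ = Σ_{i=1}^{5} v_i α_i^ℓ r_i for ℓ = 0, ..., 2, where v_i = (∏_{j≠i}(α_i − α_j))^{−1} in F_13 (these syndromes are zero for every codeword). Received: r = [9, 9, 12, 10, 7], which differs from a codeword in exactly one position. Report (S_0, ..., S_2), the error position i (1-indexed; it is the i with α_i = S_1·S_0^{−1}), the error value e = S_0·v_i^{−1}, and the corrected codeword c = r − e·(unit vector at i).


S = (1, 4, 3), error at position 2, error magnitude e = 8, c = [9, 1, 12, 10, 7].

Step 1: column multipliers v_i = (∏_{j≠i}(α_i − α_j))^{−1} mod 13.
  i = 1 (α = 6): (6−4)(6−10)(6−3)(6−12) = 2·(−4)·3·(−6) = 144 ≡ 1, so v_1 = 1^{−1} = 1 (mod 13).
  i = 2 (α = 4): (4−6)(4−10)(4−3)(4−12) = (−2)·(−6)·1·(−8) = −96 ≡ 8, so v_2 = 8^{−1} = 5 (mod 13).
  i = 3 (α = 10): (10−6)(10−4)(10−3)(10−12) = 4·6·7·(−2) = −336 ≡ 2, so v_3 = 2^{−1} = 7 (mod 13).
  i = 4 (α = 3): (3−6)(3−4)(3−10)(3−12) = (−3)·(−1)·(−7)·(−9) = 189 ≡ 7, so v_4 = 7^{−1} = 2 (mod 13).
  i = 5 (α = 12): (12−6)(12−4)(12−10)(12−3) = 6·8·2·9 = 864 ≡ 6, so v_5 = 6^{−1} = 11 (mod 13).
  v = [1, 5, 7, 2, 11].
Step 2: syndromes of r = [9, 9, 12, 10, 7] (all sums mod 13).
  S_0 = Σ v_i r_i = 1·9 + 5·9 + 7·12 + 2·10 + 11·7 = 235 ≡ 1.
  S_1 = Σ v_i α_i r_i = 1·6·9 + 5·4·9 + 7·10·12 + 2·3·10 + 11·12·7 = 2058 ≡ 4.
  α_i^2 mod 13 = [10, 3, 9, 9, 1].
  S_2 = Σ v_i α_i^2 r_i = 1·10·9 + 5·3·9 + 7·9·12 + 2·9·10 + 11·1·7 = 1238 ≡ 3.
  S = (1, 4, 3) ≠ 0, so r is not a codeword (an error is present).
Step 3: locate the error. For a single error e at position i, S_ℓ = v_i·e·α_i^ℓ, so α_err = S_1/S_0.
  S_0^{−1} = 1^{−1} = 1 (mod 13), so α_err = 4·1 = 4 ≡ 4 = α_2. Error position i = 2.
  Consistency check: S_2/S_1 = 3·10 = 30 ≡ 4 = α_err ✓ (single-error assumption holds).
Step 4: error magnitude e = S_0/v_2 = S_0·∏_{j≠2}(α_2 − α_j) = 1·8 = 8 ≡ 8 (mod 13).
Step 5: correct position 2: c_2 = r_2 − e = 9 − 8 ≡ 1 (mod 13). Hence c = [9, 1, 12, 10, 7].
  Check: interpolating c through the α_i gives m(x) = 11 + 4·x (degree < 2) with m(α_i) = c_i for every i, so c is indeed a codeword.


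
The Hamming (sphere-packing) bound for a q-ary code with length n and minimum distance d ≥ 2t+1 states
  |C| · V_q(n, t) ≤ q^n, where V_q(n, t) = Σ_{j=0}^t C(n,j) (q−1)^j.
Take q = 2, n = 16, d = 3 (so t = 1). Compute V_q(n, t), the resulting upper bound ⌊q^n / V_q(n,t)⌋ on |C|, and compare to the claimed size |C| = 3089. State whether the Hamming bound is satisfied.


V_q(n, t) = 17, q^n = 65536, Hamming bound = 3855, |C| = 3089 ≤ bound (satisfied).

Step 1: Compute V_q(n, t) = Σ_{j=0}^1 C(n, j) (q−1)^j.
  j = 0: C(16,0)·(1)^0 = 1·1 = 1.
  j = 1: C(16,1)·(1)^1 = 16·1 = 16.
  V_q(n, t) = 1 + 16 = 17.
Step 2: q^n = 2^16 = 65536.
Step 3: Hamming bound ⌊q^n / V_q(n,t)⌋ = ⌊65536/17⌋ = 3855.
Step 4: Compare |C| = 3089 to 3855: satisfied.
The claimed |C| lies below the Hamming bound.


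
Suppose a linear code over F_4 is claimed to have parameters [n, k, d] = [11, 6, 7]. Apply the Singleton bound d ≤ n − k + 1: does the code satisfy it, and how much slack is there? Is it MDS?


Singleton RHS = n − k + 1 = 6, slack = -1, bound violated (no such code; not MDS).

Singleton bound: d ≤ n − k + 1.
Here n = 11, k = 6, so n − k + 1 = 6.
Given d = 7, check d ≤ 6: NO.
Slack = (n − k + 1) − d = -1.
The slack is negative: d = 7 exceeds n − k + 1 = 6 by 1, so the Singleton bound is violated and no linear [11, 6, 7]_4 code can exist. In particular it is not MDS (MDS requires d = n − k + 1 exactly).
Description: the claimed parameters are [11, 6, 7]_4; such a code would be impossible (violates the Singleton bound).


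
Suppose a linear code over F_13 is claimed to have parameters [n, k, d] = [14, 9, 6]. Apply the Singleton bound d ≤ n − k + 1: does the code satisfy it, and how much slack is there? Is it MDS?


Singleton RHS = n − k + 1 = 6, slack = 0, bound satisfied, MDS.

Singleton bound: d ≤ n − k + 1.
Here n = 14, k = 9, so n − k + 1 = 6.
Given d = 6, check d ≤ 6: YES.
Slack = (n − k + 1) − d = 0.
The code is MDS (slack = 0).
Description: the claimed parameters are [14, 9, 6]_13; such a code would be MDS (meets Singleton bound).


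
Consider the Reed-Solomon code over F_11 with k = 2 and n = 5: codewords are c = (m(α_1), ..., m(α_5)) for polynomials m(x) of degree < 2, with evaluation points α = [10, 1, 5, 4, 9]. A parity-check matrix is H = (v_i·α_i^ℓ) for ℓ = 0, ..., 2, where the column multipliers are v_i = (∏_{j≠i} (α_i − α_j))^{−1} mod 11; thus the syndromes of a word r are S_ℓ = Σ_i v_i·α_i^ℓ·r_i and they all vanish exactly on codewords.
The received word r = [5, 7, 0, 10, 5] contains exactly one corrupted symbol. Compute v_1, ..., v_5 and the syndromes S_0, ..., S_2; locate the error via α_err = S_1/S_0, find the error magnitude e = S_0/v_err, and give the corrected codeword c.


S = (9, 4, 3), error at position 5, error magnitude e = 1, c = [5, 7, 0, 10, 4].

Step 1: column multipliers v_i = (∏_{j≠i}(α_i − α_j))^{−1} mod 11.
  i = 1 (α = 10): (10−1)(10−5)(10−4)(10−9) = 9·5·6·1 = 270 ≡ 6, so v_1 = 6^{−1} = 2 (mod 11).
  i = 2 (α = 1): (1−10)(1−5)(1−4)(1−9) = (−9)·(−4)·(−3)·(−8) = 864 ≡ 6, so v_2 = 6^{−1} = 2 (mod 11).
  i = 3 (α = 5): (5−10)(5−1)(5−4)(5−9) = (−5)·4·1·(−4) = 80 ≡ 3, so v_3 = 3^{−1} = 4 (mod 11).
  i = 4 (α = 4): (4−10)(4−1)(4−5)(4−9) = (−6)·3·(−1)·(−5) = −90 ≡ 9, so v_4 = 9^{−1} = 5 (mod 11).
  i = 5 (α = 9): (9−10)(9−1)(9−5)(9−4) = (−1)·8·4·5 = −160 ≡ 5, so v_5 = 5^{−1} = 9 (mod 11).
  v = [2, 2, 4, 5, 9].
Step 2: syndromes of r = [5, 7, 0, 10, 5] (all sums mod 11).
  S_0 = Σ v_i r_i = 2·5 + 2·7 + 4·0 + 5·10 + 9·5 = 119 ≡ 9.
  S_1 = Σ v_i α_i r_i = 2·10·5 + 2·1·7 + 4·5·0 + 5·4·10 + 9·9·5 = 719 ≡ 4.
  α_i^2 mod 11 = [1, 1, 3, 5, 4].
  S_2 = Σ v_i α_i^2 r_i = 2·1·5 + 2·1·7 + 4·3·0 + 5·5·10 + 9·4·5 = 454 ≡ 3.
  S = (9, 4, 3) ≠ 0, so r is not a codeword (an error is present).
Step 3: locate the error. For a single error e at position i, S_ℓ = v_i·e·α_i^ℓ, so α_err = S_1/S_0.
  S_0^{−1} = 9^{−1} = 5 (mod 11), so α_err = 4·5 = 20 ≡ 9 = α_5. Error position i = 5.
  Consistency check: S_2/S_1 = 3·3 = 9 ≡ 9 = α_err ✓ (single-error assumption holds).
Step 4: error magnitude e = S_0/v_5 = S_0·∏_{j≠5}(α_5 − α_j) = 9·5 = 45 ≡ 1 (mod 11).
Step 5: correct position 5: c_5 = r_5 − e = 5 − 1 ≡ 4 (mod 11). Hence c = [5, 7, 0, 10, 4].
  Check: interpolating c through the α_i gives m(x) = 6 + 1·x (degree < 2) with m(α_i) = c_i for every i, so c is indeed a codeword.
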